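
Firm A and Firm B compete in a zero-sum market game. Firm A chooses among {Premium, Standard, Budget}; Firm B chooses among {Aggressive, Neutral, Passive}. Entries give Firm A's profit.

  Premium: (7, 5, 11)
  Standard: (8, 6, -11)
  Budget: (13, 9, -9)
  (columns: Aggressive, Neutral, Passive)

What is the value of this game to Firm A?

Row minima: Premium → 5, Standard → -11, Budget → -9; maximin = 5.
Column maxima: Aggressive → 13, Neutral → 9, Passive → 11; minimax = 9.
5 ≠ 9, so there is no saddle point; optimal play is mixed.
Standard is strictly dominated by Budget, so Firm A never plays it.
Aggressive is strictly dominated by Neutral (it gives Firm A strictly more in every row), so Firm B never plays it.
On the remaining 2×2 (Premium, Budget vs Neutral, Passive):
Let Firm A play Premium with probability p. Expected payoff against Neutral: 5p + 9(1−p) = −4p + 9; against Passive: 11p + (-9)(1−p) = 20p − 9.
Setting these equal: −4p + 9 = 20p − 9 ⇒ −24p = -18 ⇒ p = 3/4, and the value is (-4)·(3/4) + 9 = 6.
For Firm B: with q = P(Neutral), equating Premium's and Budget's payoffs gives −6q + 11 = 18q − 9 ⇒ q = 5/6.

6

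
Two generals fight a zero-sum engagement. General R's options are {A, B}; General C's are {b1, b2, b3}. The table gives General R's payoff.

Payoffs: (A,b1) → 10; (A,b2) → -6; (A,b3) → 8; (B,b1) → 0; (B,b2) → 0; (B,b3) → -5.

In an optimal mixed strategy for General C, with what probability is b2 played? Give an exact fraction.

13/19

Row minima: A → -6, B → -5; maximin = -5.
Column maxima: b1 → 10, b2 → 0, b3 → 8; minimax = 0.
-5 ≠ 0, so there is no saddle point; optimal play is mixed.
b1 is strictly dominated by b3 (it gives General R strictly more in every row), so General C never plays it.
On the remaining 2×2 (A, B vs b2, b3):
Let General R play A with probability p. Expected payoff against b2: (-6)p + 0(1−p) = −6p; against b3: 8p + (-5)(1−p) = 13p − 5.
Setting these equal: −6p = 13p − 5 ⇒ −19p = -5 ⇒ p = 5/19, and the value is (-6)·(5/19) = -30/19.
For General C: with q = P(b2), equating A's and B's payoffs gives −14q + 8 = 5q − 5 ⇒ q = 13/19.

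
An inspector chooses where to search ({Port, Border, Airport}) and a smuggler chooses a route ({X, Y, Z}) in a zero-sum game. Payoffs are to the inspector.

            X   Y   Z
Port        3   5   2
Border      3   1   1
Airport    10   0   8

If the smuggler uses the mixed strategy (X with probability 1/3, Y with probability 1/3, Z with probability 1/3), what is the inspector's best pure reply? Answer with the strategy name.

Expected payoff of Port: (1/3)·3 + (1/3)·5 + (1/3)·2 = 10/3.
Expected payoff of Border: (1/3)·3 + (1/3)·1 + (1/3)·1 = 5/3.
Expected payoff of Airport: (1/3)·10 + (1/3)·0 + (1/3)·8 = 6.
The largest is 6, so the inspector's best response is Airport.

Airport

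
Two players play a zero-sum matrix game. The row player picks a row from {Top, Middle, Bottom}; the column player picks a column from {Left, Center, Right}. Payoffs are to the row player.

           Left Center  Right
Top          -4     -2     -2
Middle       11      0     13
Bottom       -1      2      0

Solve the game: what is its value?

11/7

Row minima: Top → -4, Middle → 0, Bottom → -1; maximin = 0.
Column maxima: Left → 11, Center → 2, Right → 13; minimax = 2.
0 ≠ 2, so there is no saddle point; optimal play is mixed.
Top is strictly dominated by Middle, so the row player never plays it.
Right is strictly dominated by Left (it gives the row player strictly more in every row), so the column player never plays it.
On the remaining 2×2 (Middle, Bottom vs Left, Center):
Let the row player play Middle with probability p. Expected payoff against Left: 11p + (-1)(1−p) = 12p − 1; against Center: 0p + 2(1−p) = −2p + 2.
Setting these equal: 12p − 1 = −2p + 2 ⇒ 14p = 3 ⇒ p = 3/14, and the value is (12)·(3/14) − 1 = 11/7.
For the column player: with q = P(Left), equating Middle's and Bottom's payoffs gives 11q = −3q + 2 ⇒ q = 1/7.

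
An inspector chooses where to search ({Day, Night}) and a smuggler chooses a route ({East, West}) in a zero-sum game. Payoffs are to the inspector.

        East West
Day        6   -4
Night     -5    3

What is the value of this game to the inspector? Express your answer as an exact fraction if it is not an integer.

-1/9

Row minima: Day → -4, Night → -5; maximin = -4.
Column maxima: East → 6, West → 3; minimax = 3.
-4 ≠ 3, so there is no saddle point; optimal play is mixed.
Let the inspector play Day with probability p. Expected payoff against East: 6p + (-5)(1−p) = 11p − 5; against West: (-4)p + 3(1−p) = −7p + 3.
Setting these equal: 11p − 5 = −7p + 3 ⇒ 18p = 8 ⇒ p = 4/9, and the value is (11)·(4/9) − 5 = -1/9.
For the smuggler: with q = P(East), equating Day's and Night's payoffs gives 10q − 4 = −8q + 3 ⇒ q = 7/18.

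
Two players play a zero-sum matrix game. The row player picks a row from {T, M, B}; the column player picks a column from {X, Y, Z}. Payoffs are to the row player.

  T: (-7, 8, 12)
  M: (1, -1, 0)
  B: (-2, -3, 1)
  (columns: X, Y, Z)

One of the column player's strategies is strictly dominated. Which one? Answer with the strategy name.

Y holds the row player's payoff strictly below Z in every row: 8 < 12, -1 < 0, -3 < 1.
So Z is strictly dominated for the column player.

Z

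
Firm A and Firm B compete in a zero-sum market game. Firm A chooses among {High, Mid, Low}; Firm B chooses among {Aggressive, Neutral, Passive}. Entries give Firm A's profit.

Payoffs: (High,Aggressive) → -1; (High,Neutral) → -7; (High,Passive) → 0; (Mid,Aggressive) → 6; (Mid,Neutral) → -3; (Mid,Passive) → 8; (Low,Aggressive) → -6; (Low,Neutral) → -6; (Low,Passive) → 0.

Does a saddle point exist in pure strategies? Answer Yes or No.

Yes

Row minima: High → -7, Mid → -3, Low → -6; maximin = -3.
Column maxima: Aggressive → 6, Neutral → -3, Passive → 8; minimax = -3.
maximin = minimax = -3, so a saddle point exists.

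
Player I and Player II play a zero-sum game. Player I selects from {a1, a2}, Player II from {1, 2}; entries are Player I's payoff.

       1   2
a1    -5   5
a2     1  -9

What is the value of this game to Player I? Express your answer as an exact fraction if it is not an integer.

Row minima: a1 → -5, a2 → -9; maximin = -5.
Column maxima: 1 → 1, 2 → 5; minimax = 1.
-5 ≠ 1, so there is no saddle point; optimal play is mixed.
Let Player I play a1 with probability p. Expected payoff against 1: (-5)p + 1(1−p) = −6p + 1; against 2: 5p + (-9)(1−p) = 14p − 9.
Setting these equal: −6p + 1 = 14p − 9 ⇒ −20p = -10 ⇒ p = 1/2, and the value is (-6)·(1/2) + 1 = -2.
For Player II: with q = P(1), equating a1's and a2's payoffs gives −10q + 5 = 10q − 9 ⇒ q = 7/10.

-2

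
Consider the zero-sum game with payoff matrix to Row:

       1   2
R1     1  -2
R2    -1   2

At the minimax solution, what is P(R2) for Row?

1/2

Row minima: R1 → -2, R2 → -1; maximin = -1.
Column maxima: 1 → 1, 2 → 2; minimax = 1.
-1 ≠ 1, so there is no saddle point; optimal play is mixed.
Let Row play R1 with probability p. Expected payoff against 1: 1p + (-1)(1−p) = 2p − 1; against 2: (-2)p + 2(1−p) = −4p + 2.
Setting these equal: 2p − 1 = −4p + 2 ⇒ 6p = 3 ⇒ p = 1/2, and the value is (2)·(1/2) − 1 = 0.
For Column: with q = P(1), equating R1's and R2's payoffs gives 3q − 2 = −3q + 2 ⇒ q = 2/3.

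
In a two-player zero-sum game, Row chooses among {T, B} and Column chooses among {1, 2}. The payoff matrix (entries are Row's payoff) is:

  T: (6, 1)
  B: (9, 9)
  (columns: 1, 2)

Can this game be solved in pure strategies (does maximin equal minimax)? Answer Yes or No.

Yes

Row minima: T → 1, B → 9; maximin = 9.
Column maxima: 1 → 9, 2 → 9; minimax = 9.
maximin = minimax = 9, so a saddle point exists.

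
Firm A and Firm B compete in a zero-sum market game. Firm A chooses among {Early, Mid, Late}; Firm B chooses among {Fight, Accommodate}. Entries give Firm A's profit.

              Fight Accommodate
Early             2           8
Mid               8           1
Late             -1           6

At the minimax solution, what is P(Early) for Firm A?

7/13

Row minima: Early → 2, Mid → 1, Late → -1; maximin = 2.
Column maxima: Fight → 8, Accommodate → 8; minimax = 8.
2 ≠ 8, so there is no saddle point; optimal play is mixed.
Late is strictly dominated by Early, so Firm A never plays it.
On the remaining 2×2 (Early, Mid vs Fight, Accommodate):
Let Firm A play Early with probability p. Expected payoff against Fight: 2p + 8(1−p) = −6p + 8; against Accommodate: 8p + 1(1−p) = 7p + 1.
Setting these equal: −6p + 8 = 7p + 1 ⇒ −13p = -7 ⇒ p = 7/13, and the value is (-6)·(7/13) + 8 = 62/13.
For Firm B: with q = P(Fight), equating Early's and Mid's payoffs gives −6q + 8 = 7q + 1 ⇒ q = 7/13.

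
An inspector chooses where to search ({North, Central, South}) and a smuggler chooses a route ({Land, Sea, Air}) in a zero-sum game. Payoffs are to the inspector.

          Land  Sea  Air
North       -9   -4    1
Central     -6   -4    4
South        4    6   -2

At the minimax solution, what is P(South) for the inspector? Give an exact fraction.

Row minima: North → -9, Central → -6, South → -2; maximin = -2.
Column maxima: Land → 4, Sea → 6, Air → 4; minimax = 4.
-2 ≠ 4, so there is no saddle point; optimal play is mixed.
Sea is strictly dominated by Land (it gives the inspector strictly more in every row), so the smuggler never plays it.
With Sea eliminated, North is strictly dominated by Central (Central gives the inspector strictly more in every remaining column), so the inspector never plays it.
On the remaining 2×2 (Central, South vs Land, Air):
Let the inspector play Central with probability p. Expected payoff against Land: (-6)p + 4(1−p) = −10p + 4; against Air: 4p + (-2)(1−p) = 6p − 2.
Setting these equal: −10p + 4 = 6p − 2 ⇒ −16p = -6 ⇒ p = 3/8, and the value is (-10)·(3/8) + 4 = 1/4.
For the smuggler: with q = P(Land), equating Central's and South's payoffs gives −10q + 4 = 6q − 2 ⇒ q = 3/8.

5/8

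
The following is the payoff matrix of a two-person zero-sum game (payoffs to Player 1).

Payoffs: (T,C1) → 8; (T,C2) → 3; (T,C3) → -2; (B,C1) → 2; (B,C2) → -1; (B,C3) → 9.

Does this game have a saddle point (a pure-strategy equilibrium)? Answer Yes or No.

No

Row minima: T → -2, B → -1; maximin = -1.
Column maxima: C1 → 8, C2 → 3, C3 → 9; minimax = 3.
-1 ≠ 3, so no pure-strategy equilibrium exists.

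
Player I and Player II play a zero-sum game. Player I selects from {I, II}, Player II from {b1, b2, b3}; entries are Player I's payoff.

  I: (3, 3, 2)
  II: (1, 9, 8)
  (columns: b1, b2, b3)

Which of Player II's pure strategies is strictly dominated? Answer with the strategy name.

b2

b3 holds Player I's payoff strictly below b2 in every row: 2 < 3, 8 < 9.
So b2 is strictly dominated for Player II.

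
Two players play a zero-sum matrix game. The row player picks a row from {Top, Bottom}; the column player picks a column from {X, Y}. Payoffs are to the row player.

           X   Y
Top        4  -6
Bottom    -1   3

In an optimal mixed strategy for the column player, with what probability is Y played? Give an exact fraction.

5/14

Row minima: Top → -6, Bottom → -1; maximin = -1.
Column maxima: X → 4, Y → 3; minimax = 3.
-1 ≠ 3, so there is no saddle point; optimal play is mixed.
Let the row player play Top with probability p. Expected payoff against X: 4p + (-1)(1−p) = 5p − 1; against Y: (-6)p + 3(1−p) = −9p + 3.
Setting these equal: 5p − 1 = −9p + 3 ⇒ 14p = 4 ⇒ p = 2/7, and the value is (5)·(2/7) − 1 = 3/7.
For the column player: with q = P(X), equating Top's and Bottom's payoffs gives 10q − 6 = −4q + 3 ⇒ q = 9/14.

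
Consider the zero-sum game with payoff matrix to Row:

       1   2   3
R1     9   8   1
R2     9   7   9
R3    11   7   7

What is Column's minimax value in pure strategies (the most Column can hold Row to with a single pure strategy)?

8

Column maxima: 1 → 11, 2 → 8, 3 → 9.
The smallest of these is 8.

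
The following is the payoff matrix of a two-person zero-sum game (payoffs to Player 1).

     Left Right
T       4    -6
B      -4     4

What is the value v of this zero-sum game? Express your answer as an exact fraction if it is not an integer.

-4/9

Row minima: T → -6, B → -4; maximin = -4.
Column maxima: Left → 4, Right → 4; minimax = 4.
-4 ≠ 4, so there is no saddle point; optimal play is mixed.
Let Player 1 play T with probability p. Expected payoff against Left: 4p + (-4)(1−p) = 8p − 4; against Right: (-6)p + 4(1−p) = −10p + 4.
Setting these equal: 8p − 4 = −10p + 4 ⇒ 18p = 8 ⇒ p = 4/9, and the value is (8)·(4/9) − 4 = -4/9.
For Player 2: with q = P(Left), equating T's and B's payoffs gives 10q − 6 = −8q + 4 ⇒ q = 5/9.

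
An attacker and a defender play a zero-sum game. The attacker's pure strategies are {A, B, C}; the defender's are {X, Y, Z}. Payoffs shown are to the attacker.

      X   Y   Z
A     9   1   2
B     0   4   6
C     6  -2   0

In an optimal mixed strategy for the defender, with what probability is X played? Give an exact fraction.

Row minima: A → 1, B → 0, C → -2; maximin = 1.
Column maxima: X → 9, Y → 4, Z → 6; minimax = 4.
1 ≠ 4, so there is no saddle point; optimal play is mixed.
C is strictly dominated by A, so the attacker never plays it.
Z is strictly dominated by Y (it gives the attacker strictly more in every row), so the defender never plays it.
On the remaining 2×2 (A, B vs X, Y):
Let the attacker play A with probability p. Expected payoff against X: 9p + 0(1−p) = 9p; against Y: 1p + 4(1−p) = −3p + 4.
Setting these equal: 9p = −3p + 4 ⇒ 12p = 4 ⇒ p = 1/3, and the value is (9)·(1/3) = 3.
For the defender: with q = P(X), equating A's and B's payoffs gives 8q + 1 = −4q + 4 ⇒ q = 1/4.

1/4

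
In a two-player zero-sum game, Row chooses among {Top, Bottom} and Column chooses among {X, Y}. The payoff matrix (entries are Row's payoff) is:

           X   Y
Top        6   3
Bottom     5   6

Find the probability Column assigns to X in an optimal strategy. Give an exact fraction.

3/4

Row minima: Top → 3, Bottom → 5; maximin = 5.
Column maxima: X → 6, Y → 6; minimax = 6.
5 ≠ 6, so there is no saddle point; optimal play is mixed.
Let Row play Top with probability p. Expected payoff against X: 6p + 5(1−p) = p + 5; against Y: 3p + 6(1−p) = −3p + 6.
Setting these equal: p + 5 = −3p + 6 ⇒ 4p = 1 ⇒ p = 1/4, and the value is (1)·(1/4) + 5 = 21/4.
For Column: with q = P(X), equating Top's and Bottom's payoffs gives 3q + 3 = −q + 6 ⇒ q = 3/4.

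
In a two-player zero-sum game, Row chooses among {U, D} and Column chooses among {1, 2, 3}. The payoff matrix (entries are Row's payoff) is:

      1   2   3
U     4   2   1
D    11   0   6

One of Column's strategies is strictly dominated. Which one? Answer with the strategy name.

1

2 holds Row's payoff strictly below 1 in every row: 2 < 4, 0 < 11.
So 1 is strictly dominated for Column.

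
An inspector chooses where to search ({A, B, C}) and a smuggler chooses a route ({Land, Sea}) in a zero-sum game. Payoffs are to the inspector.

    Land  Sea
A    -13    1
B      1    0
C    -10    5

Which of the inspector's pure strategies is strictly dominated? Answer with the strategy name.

C gives a strictly higher payoff than A against every column: -10 > -13, 5 > 1.
So A is strictly dominated and the inspector never plays it.

A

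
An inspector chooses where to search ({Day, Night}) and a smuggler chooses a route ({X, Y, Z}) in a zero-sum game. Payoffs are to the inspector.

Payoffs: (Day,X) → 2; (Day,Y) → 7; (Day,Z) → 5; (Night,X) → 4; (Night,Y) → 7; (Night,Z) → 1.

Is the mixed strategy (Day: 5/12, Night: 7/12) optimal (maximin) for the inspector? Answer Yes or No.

No

Against X this mix gives (5/12)·2 + (7/12)·4 = 19/6.
Against Y this mix gives (5/12)·7 + (7/12)·7 = 7.
Against Z this mix gives (5/12)·5 + (7/12)·1 = 8/3.
The smuggler will play Z, holding the inspector to 8/3. Shifting weight toward the row that does better against Z would raise this floor (the equalizing mix achieves 3 against both Z and X), so the proposed strategy is not optimal.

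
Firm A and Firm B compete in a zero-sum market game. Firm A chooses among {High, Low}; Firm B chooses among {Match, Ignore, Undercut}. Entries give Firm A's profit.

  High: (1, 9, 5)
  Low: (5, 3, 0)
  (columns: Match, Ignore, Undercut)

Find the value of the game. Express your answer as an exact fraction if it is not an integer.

25/9

Row minima: High → 1, Low → 0; maximin = 1.
Column maxima: Match → 5, Ignore → 9, Undercut → 5; minimax = 5.
1 ≠ 5, so there is no saddle point; optimal play is mixed.
Ignore is strictly dominated by Undercut (it gives Firm A strictly more in every row), so Firm B never plays it.
On the remaining 2×2 (High, Low vs Match, Undercut):
Let Firm A play High with probability p. Expected payoff against Match: 1p + 5(1−p) = −4p + 5; against Undercut: 5p + 0(1−p) = 5p.
Setting these equal: −4p + 5 = 5p ⇒ −9p = -5 ⇒ p = 5/9, and the value is (-4)·(5/9) + 5 = 25/9.
For Firm B: with q = P(Match), equating High's and Low's payoffs gives −4q + 5 = 5q ⇒ q = 5/9.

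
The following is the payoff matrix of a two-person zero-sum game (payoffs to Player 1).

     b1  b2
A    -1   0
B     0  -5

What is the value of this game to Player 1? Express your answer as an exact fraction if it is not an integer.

-5/6

Row minima: A → -1, B → -5; maximin = -1.
Column maxima: b1 → 0, b2 → 0; minimax = 0.
-1 ≠ 0, so there is no saddle point; optimal play is mixed.
Let Player 1 play A with probability p. Expected payoff against b1: (-1)p + 0(1−p) = −p; against b2: 0p + (-5)(1−p) = 5p − 5.
Setting these equal: −p = 5p − 5 ⇒ −6p = -5 ⇒ p = 5/6, and the value is (-1)·(5/6) = -5/6.
For Player 2: with q = P(b1), equating A's and B's payoffs gives −q = 5q − 5 ⇒ q = 5/6.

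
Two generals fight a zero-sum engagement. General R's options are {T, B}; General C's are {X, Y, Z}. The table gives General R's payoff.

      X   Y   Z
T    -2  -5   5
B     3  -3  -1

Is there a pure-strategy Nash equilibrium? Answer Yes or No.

Row minima: T → -5, B → -3; maximin = -3.
Column maxima: X → 3, Y → -3, Z → 5; minimax = -3.
maximin = minimax = -3, so a saddle point exists.

Yes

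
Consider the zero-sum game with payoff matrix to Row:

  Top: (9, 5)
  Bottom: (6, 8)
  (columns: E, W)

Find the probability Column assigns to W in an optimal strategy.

Row minima: Top → 5, Bottom → 6; maximin = 6.
Column maxima: E → 9, W → 8; minimax = 8.
6 ≠ 8, so there is no saddle point; optimal play is mixed.
Let Row play Top with probability p. Expected payoff against E: 9p + 6(1−p) = 3p + 6; against W: 5p + 8(1−p) = −3p + 8.
Setting these equal: 3p + 6 = −3p + 8 ⇒ 6p = 2 ⇒ p = 1/3, and the value is (3)·(1/3) + 6 = 7.
For Column: with q = P(E), equating Top's and Bottom's payoffs gives 4q + 5 = −2q + 8 ⇒ q = 1/2.

1/2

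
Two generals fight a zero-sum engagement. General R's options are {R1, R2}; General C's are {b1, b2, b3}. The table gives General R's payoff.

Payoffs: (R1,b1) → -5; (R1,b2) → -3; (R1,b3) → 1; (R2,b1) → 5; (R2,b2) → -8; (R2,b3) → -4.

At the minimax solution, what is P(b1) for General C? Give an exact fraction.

Row minima: R1 → -5, R2 → -8; maximin = -5.
Column maxima: b1 → 5, b2 → -3, b3 → 1; minimax = -3.
-5 ≠ -3, so there is no saddle point; optimal play is mixed.
b3 is strictly dominated by b2 (it gives General R strictly more in every row), so General C never plays it.
On the remaining 2×2 (R1, R2 vs b1, b2):
Let General R play R1 with probability p. Expected payoff against b1: (-5)p + 5(1−p) = −10p + 5; against b2: (-3)p + (-8)(1−p) = 5p − 8.
Setting these equal: −10p + 5 = 5p − 8 ⇒ −15p = -13 ⇒ p = 13/15, and the value is (-10)·(13/15) + 5 = -11/3.
For General C: with q = P(b1), equating R1's and R2's payoffs gives −2q − 3 = 13q − 8 ⇒ q = 1/3.

1/3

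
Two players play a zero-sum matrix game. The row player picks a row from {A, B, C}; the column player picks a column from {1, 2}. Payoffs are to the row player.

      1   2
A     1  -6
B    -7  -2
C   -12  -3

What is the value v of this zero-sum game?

Row minima: A → -6, B → -7, C → -12; maximin = -6.
Column maxima: 1 → 1, 2 → -2; minimax = -2.
-6 ≠ -2, so there is no saddle point; optimal play is mixed.
C is strictly dominated by B, so the row player never plays it.
On the remaining 2×2 (A, B vs 1, 2):
Let the row player play A with probability p. Expected payoff against 1: 1p + (-7)(1−p) = 8p − 7; against 2: (-6)p + (-2)(1−p) = −4p − 2.
Setting these equal: 8p − 7 = −4p − 2 ⇒ 12p = 5 ⇒ p = 5/12, and the value is (8)·(5/12) − 7 = -11/3.
For the column player: with q = P(1), equating A's and B's payoffs gives 7q − 6 = −5q − 2 ⇒ q = 1/3.

-11/3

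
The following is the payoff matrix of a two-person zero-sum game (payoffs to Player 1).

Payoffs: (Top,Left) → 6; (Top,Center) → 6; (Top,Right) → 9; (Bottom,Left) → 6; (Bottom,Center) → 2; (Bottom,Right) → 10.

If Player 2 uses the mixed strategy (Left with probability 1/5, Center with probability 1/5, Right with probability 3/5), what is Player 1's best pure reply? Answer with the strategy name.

Expected payoff of Top: (1/5)·6 + (1/5)·6 + (3/5)·9 = 39/5.
Expected payoff of Bottom: (1/5)·6 + (1/5)·2 + (3/5)·10 = 38/5.
The largest is 39/5, so Player 1's best response is Top.

Top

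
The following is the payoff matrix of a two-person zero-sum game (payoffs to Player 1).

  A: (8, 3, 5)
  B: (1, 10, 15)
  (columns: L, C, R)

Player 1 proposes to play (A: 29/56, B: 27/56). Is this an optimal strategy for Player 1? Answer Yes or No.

No

Against L this mix gives (29/56)·8 + (27/56)·1 = 37/8.
Against C this mix gives (29/56)·3 + (27/56)·10 = 51/8.
Against R this mix gives (29/56)·5 + (27/56)·15 = 275/28.
Player 2 will play L, holding Player 1 to 37/8. Shifting weight toward the row that does better against L would raise this floor (the equalizing mix achieves 11/2 against both L and C), so the proposed strategy is not optimal.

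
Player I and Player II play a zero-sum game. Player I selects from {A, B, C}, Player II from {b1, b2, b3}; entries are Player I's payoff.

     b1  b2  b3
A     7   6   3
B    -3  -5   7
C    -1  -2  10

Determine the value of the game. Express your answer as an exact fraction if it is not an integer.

22/5

Row minima: A → 3, B → -5, C → -2; maximin = 3.
Column maxima: b1 → 7, b2 → 6, b3 → 10; minimax = 6.
3 ≠ 6, so there is no saddle point; optimal play is mixed.
B is strictly dominated by C, so Player I never plays it.
b1 is strictly dominated by b2 (it gives Player I strictly more in every row), so Player II never plays it.
On the remaining 2×2 (A, C vs b2, b3):
Let Player I play A with probability p. Expected payoff against b2: 6p + (-2)(1−p) = 8p − 2; against b3: 3p + 10(1−p) = −7p + 10.
Setting these equal: 8p − 2 = −7p + 10 ⇒ 15p = 12 ⇒ p = 4/5, and the value is (8)·(4/5) − 2 = 22/5.
For Player II: with q = P(b2), equating A's and C's payoffs gives 3q + 3 = −12q + 10 ⇒ q = 7/15.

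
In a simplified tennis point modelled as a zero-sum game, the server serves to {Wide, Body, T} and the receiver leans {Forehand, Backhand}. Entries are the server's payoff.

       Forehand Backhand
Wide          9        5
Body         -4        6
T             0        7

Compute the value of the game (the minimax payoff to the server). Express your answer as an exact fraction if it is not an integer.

63/11

Row minima: Wide → 5, Body → -4, T → 0; maximin = 5.
Column maxima: Forehand → 9, Backhand → 7; minimax = 7.
5 ≠ 7, so there is no saddle point; optimal play is mixed.
Body is strictly dominated by T, so the server never plays it.
On the remaining 2×2 (Wide, T vs Forehand, Backhand):
Let the server play Wide with probability p. Expected payoff against Forehand: 9p + 0(1−p) = 9p; against Backhand: 5p + 7(1−p) = −2p + 7.
Setting these equal: 9p = −2p + 7 ⇒ 11p = 7 ⇒ p = 7/11, and the value is (9)·(7/11) = 63/11.
For the receiver: with q = P(Forehand), equating Wide's and T's payoffs gives 4q + 5 = −7q + 7 ⇒ q = 2/11.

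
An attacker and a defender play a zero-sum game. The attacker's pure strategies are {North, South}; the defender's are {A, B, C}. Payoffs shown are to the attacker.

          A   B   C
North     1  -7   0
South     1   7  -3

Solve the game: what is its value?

-21/17

Row minima: North → -7, South → -3; maximin = -3.
Column maxima: A → 1, B → 7, C → 0; minimax = 0.
-3 ≠ 0, so there is no saddle point; optimal play is mixed.
A is strictly dominated by C (it gives the attacker strictly more in every row), so the defender never plays it.
On the remaining 2×2 (North, South vs B, C):
Let the attacker play North with probability p. Expected payoff against B: (-7)p + 7(1−p) = −14p + 7; against C: 0p + (-3)(1−p) = 3p − 3.
Setting these equal: −14p + 7 = 3p − 3 ⇒ −17p = -10 ⇒ p = 10/17, and the value is (-14)·(10/17) + 7 = -21/17.
For the defender: with q = P(B), equating North's and South's payoffs gives −7q = 10q − 3 ⇒ q = 3/17.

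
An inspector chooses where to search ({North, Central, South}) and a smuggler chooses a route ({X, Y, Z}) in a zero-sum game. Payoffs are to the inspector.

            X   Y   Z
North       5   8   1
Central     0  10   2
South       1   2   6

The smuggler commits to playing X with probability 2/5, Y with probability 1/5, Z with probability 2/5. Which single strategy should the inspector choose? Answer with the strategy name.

Expected payoff of North: (2/5)·5 + (1/5)·8 + (2/5)·1 = 4.
Expected payoff of Central: (2/5)·0 + (1/5)·10 + (2/5)·2 = 14/5.
Expected payoff of South: (2/5)·1 + (1/5)·2 + (2/5)·6 = 16/5.
The largest is 4, so the inspector's best response is North.

North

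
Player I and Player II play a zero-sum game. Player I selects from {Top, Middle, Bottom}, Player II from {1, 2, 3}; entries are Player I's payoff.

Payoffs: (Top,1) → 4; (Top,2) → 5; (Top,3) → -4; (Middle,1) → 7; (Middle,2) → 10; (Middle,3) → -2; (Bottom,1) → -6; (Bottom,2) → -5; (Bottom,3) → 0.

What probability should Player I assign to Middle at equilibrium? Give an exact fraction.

Row minima: Top → -4, Middle → -2, Bottom → -6; maximin = -2.
Column maxima: 1 → 7, 2 → 10, 3 → 0; minimax = 0.
-2 ≠ 0, so there is no saddle point; optimal play is mixed.
Top is strictly dominated by Middle, so Player I never plays it.
2 is strictly dominated by 1 (it gives Player I strictly more in every row), so Player II never plays it.
On the remaining 2×2 (Middle, Bottom vs 1, 3):
Let Player I play Middle with probability p. Expected payoff against 1: 7p + (-6)(1−p) = 13p − 6; against 3: (-2)p + 0(1−p) = −2p.
Setting these equal: 13p − 6 = −2p ⇒ 15p = 6 ⇒ p = 2/5, and the value is (13)·(2/5) − 6 = -4/5.
For Player II: with q = P(1), equating Middle's and Bottom's payoffs gives 9q − 2 = −6q ⇒ q = 2/15.

2/5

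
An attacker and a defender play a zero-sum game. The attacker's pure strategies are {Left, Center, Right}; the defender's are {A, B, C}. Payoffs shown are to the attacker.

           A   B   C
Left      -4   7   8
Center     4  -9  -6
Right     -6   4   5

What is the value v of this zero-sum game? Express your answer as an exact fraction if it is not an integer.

Row minima: Left → -4, Center → -9, Right → -6; maximin = -4.
Column maxima: A → 4, B → 7, C → 8; minimax = 4.
-4 ≠ 4, so there is no saddle point; optimal play is mixed.
Right is strictly dominated by Left, so the attacker never plays it.
C is strictly dominated by B (it gives the attacker strictly more in every row), so the defender never plays it.
On the remaining 2×2 (Left, Center vs A, B):
Let the attacker play Left with probability p. Expected payoff against A: (-4)p + 4(1−p) = −8p + 4; against B: 7p + (-9)(1−p) = 16p − 9.
Setting these equal: −8p + 4 = 16p − 9 ⇒ −24p = -13 ⇒ p = 13/24, and the value is (-8)·(13/24) + 4 = -1/3.
For the defender: with q = P(A), equating Left's and Center's payoffs gives −11q + 7 = 13q − 9 ⇒ q = 2/3.

-1/3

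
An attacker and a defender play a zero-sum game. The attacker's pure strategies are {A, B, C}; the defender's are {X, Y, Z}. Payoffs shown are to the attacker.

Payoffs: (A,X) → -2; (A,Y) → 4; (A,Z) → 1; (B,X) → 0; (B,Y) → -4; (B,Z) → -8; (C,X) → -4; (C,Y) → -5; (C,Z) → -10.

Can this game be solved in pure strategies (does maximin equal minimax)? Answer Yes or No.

Row minima: A → -2, B → -8, C → -10; maximin = -2.
Column maxima: X → 0, Y → 4, Z → 1; minimax = 0.
-2 ≠ 0, so no pure-strategy equilibrium exists.

No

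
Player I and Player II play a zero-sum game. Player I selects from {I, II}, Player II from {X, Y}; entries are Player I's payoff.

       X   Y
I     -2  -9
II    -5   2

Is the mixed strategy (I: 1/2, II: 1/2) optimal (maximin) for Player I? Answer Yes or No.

Yes

Against X this mix gives (1/2)·(-2) + (1/2)·(-5) = -7/2.
Against Y this mix gives (1/2)·(-9) + (1/2)·2 = -7/2.
All of Player II's active replies (X, Y) yield -7/2, and no column does worse for Player I. The mix makes Player II indifferent and guarantees -7/2, so it is optimal.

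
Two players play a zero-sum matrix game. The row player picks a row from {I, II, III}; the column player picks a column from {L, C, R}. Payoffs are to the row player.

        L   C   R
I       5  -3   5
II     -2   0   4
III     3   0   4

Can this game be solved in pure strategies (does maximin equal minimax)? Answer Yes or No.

Yes

Row minima: I → -3, II → -2, III → 0; maximin = 0.
Column maxima: L → 5, C → 0, R → 5; minimax = 0.
maximin = minimax = 0, so a saddle point exists.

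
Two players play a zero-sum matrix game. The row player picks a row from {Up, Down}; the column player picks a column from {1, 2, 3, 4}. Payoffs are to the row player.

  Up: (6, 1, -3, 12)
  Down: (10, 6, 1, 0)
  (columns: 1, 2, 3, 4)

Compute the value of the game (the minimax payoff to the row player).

3/4

Row minima: Up → -3, Down → 0; maximin = 0.
Column maxima: 1 → 10, 2 → 6, 3 → 1, 4 → 12; minimax = 1.
0 ≠ 1, so there is no saddle point; optimal play is mixed.
1 is strictly dominated by 2 (it gives the row player strictly more in every row), so the column player never plays it.
2 is strictly dominated by 3 (it gives the row player strictly more in every row), so the column player never plays it.
On the remaining 2×2 (Up, Down vs 3, 4):
Let the row player play Up with probability p. Expected payoff against 3: (-3)p + 1(1−p) = −4p + 1; against 4: 12p + 0(1−p) = 12p.
Setting these equal: −4p + 1 = 12p ⇒ −16p = -1 ⇒ p = 1/16, and the value is (-4)·(1/16) + 1 = 3/4.
For the column player: with q = P(3), equating Up's and Down's payoffs gives −15q + 12 = q ⇒ q = 3/4.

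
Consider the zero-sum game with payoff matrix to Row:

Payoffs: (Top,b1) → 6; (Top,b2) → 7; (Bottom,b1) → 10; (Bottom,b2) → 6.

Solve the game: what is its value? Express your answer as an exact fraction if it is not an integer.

34/5

Row minima: Top → 6, Bottom → 6; maximin = 6.
Column maxima: b1 → 10, b2 → 7; minimax = 7.
6 ≠ 7, so there is no saddle point; optimal play is mixed.
Let Row play Top with probability p. Expected payoff against b1: 6p + 10(1−p) = −4p + 10; against b2: 7p + 6(1−p) = p + 6.
Setting these equal: −4p + 10 = p + 6 ⇒ −5p = -4 ⇒ p = 4/5, and the value is (-4)·(4/5) + 10 = 34/5.
For Column: with q = P(b1), equating Top's and Bottom's payoffs gives −q + 7 = 4q + 6 ⇒ q = 1/5.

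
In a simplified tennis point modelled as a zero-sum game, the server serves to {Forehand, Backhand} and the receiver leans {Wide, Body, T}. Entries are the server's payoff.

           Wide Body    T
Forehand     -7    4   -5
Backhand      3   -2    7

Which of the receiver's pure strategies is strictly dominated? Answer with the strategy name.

T

Wide holds the server's payoff strictly below T in every row: -7 < -5, 3 < 7.
So T is strictly dominated for the receiver.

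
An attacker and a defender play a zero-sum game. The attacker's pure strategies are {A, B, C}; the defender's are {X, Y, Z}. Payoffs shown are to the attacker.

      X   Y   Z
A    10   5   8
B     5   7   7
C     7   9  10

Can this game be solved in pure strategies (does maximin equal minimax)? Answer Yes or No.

No

Row minima: A → 5, B → 5, C → 7; maximin = 7.
Column maxima: X → 10, Y → 9, Z → 10; minimax = 9.
7 ≠ 9, so no pure-strategy equilibrium exists.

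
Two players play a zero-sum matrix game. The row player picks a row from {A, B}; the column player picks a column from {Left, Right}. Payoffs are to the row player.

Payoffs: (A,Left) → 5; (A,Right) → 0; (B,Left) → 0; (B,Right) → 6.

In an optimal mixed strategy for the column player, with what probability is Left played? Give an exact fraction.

Row minima: A → 0, B → 0; maximin = 0.
Column maxima: Left → 5, Right → 6; minimax = 5.
0 ≠ 5, so there is no saddle point; optimal play is mixed.
Let the row player play A with probability p. Expected payoff against Left: 5p + 0(1−p) = 5p; against Right: 0p + 6(1−p) = −6p + 6.
Setting these equal: 5p = −6p + 6 ⇒ 11p = 6 ⇒ p = 6/11, and the value is (5)·(6/11) = 30/11.
For the column player: with q = P(Left), equating A's and B's payoffs gives 5q = −6q + 6 ⇒ q = 6/11.

6/11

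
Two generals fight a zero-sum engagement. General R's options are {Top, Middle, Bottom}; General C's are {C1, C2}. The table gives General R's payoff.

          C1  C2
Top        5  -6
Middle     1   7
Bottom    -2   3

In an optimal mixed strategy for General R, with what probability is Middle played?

Row minima: Top → -6, Middle → 1, Bottom → -2; maximin = 1.
Column maxima: C1 → 5, C2 → 7; minimax = 5.
1 ≠ 5, so there is no saddle point; optimal play is mixed.
Bottom is strictly dominated by Middle, so General R never plays it.
On the remaining 2×2 (Top, Middle vs C1, C2):
Let General R play Top with probability p. Expected payoff against C1: 5p + 1(1−p) = 4p + 1; against C2: (-6)p + 7(1−p) = −13p + 7.
Setting these equal: 4p + 1 = −13p + 7 ⇒ 17p = 6 ⇒ p = 6/17, and the value is (4)·(6/17) + 1 = 41/17.
For General C: with q = P(C1), equating Top's and Middle's payoffs gives 11q − 6 = −6q + 7 ⇒ q = 13/17.

11/17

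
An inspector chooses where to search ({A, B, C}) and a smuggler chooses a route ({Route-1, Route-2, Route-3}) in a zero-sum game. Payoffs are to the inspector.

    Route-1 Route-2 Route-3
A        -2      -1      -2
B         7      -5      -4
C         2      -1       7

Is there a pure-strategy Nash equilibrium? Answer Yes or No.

Yes

Row minima: A → -2, B → -5, C → -1; maximin = -1.
Column maxima: Route-1 → 7, Route-2 → -1, Route-3 → 7; minimax = -1.
maximin = minimax = -1, so a saddle point exists.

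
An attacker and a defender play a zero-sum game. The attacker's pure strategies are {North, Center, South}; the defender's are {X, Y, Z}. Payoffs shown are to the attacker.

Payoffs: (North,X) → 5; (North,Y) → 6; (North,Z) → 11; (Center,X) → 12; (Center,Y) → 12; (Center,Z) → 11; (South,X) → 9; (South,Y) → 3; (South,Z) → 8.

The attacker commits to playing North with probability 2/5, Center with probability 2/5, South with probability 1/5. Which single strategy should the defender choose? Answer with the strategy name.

Y

If the defender plays X, the attacker's expected payoff is (2/5)·5 + (2/5)·12 + (1/5)·9 = 43/5.
If the defender plays Y, the attacker's expected payoff is (2/5)·6 + (2/5)·12 + (1/5)·3 = 39/5.
If the defender plays Z, the attacker's expected payoff is (2/5)·11 + (2/5)·11 + (1/5)·8 = 52/5.
The defender minimizes the attacker's payoff; the smallest is 39/5, so the best response is Y.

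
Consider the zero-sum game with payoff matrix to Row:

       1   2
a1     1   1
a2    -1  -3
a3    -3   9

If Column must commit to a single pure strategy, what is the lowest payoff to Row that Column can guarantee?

Column maxima: 1 → 1, 2 → 9.
The smallest of these is 1.

1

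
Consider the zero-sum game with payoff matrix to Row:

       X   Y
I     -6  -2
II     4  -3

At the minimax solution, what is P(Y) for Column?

10/11

Row minima: I → -6, II → -3; maximin = -3.
Column maxima: X → 4, Y → -2; minimax = -2.
-3 ≠ -2, so there is no saddle point; optimal play is mixed.
Let Row play I with probability p. Expected payoff against X: (-6)p + 4(1−p) = −10p + 4; against Y: (-2)p + (-3)(1−p) = p − 3.
Setting these equal: −10p + 4 = p − 3 ⇒ −11p = -7 ⇒ p = 7/11, and the value is (-10)·(7/11) + 4 = -26/11.
For Column: with q = P(X), equating I's and II's payoffs gives −4q − 2 = 7q − 3 ⇒ q = 1/11.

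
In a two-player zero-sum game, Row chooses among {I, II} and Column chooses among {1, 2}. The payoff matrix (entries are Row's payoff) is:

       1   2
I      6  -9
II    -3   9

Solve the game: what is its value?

1

Row minima: I → -9, II → -3; maximin = -3.
Column maxima: 1 → 6, 2 → 9; minimax = 6.
-3 ≠ 6, so there is no saddle point; optimal play is mixed.
Let Row play I with probability p. Expected payoff against 1: 6p + (-3)(1−p) = 9p − 3; against 2: (-9)p + 9(1−p) = −18p + 9.
Setting these equal: 9p − 3 = −18p + 9 ⇒ 27p = 12 ⇒ p = 4/9, and the value is (9)·(4/9) − 3 = 1.
For Column: with q = P(1), equating I's and II's payoffs gives 15q − 9 = −12q + 9 ⇒ q = 2/3.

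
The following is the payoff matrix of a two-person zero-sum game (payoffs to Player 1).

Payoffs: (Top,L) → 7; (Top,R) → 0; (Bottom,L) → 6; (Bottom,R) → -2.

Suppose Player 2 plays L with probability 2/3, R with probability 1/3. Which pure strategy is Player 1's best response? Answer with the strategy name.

Expected payoff of Top: (2/3)·7 + (1/3)·0 = 14/3.
Expected payoff of Bottom: (2/3)·6 + (1/3)·(-2) = 10/3.
The largest is 14/3, so Player 1's best response is Top.

Top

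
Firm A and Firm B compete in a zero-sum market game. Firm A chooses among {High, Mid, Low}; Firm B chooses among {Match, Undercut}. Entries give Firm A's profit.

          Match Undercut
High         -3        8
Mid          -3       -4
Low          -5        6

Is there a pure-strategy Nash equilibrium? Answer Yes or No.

Row minima: High → -3, Mid → -4, Low → -5; maximin = -3.
Column maxima: Match → -3, Undercut → 8; minimax = -3.
maximin = minimax = -3, so a saddle point exists.

Yes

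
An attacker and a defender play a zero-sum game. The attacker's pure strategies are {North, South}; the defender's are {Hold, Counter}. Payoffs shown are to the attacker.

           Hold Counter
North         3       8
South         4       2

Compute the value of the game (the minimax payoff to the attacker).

Row minima: North → 3, South → 2; maximin = 3.
Column maxima: Hold → 4, Counter → 8; minimax = 4.
3 ≠ 4, so there is no saddle point; optimal play is mixed.
Let the attacker play North with probability p. Expected payoff against Hold: 3p + 4(1−p) = −p + 4; against Counter: 8p + 2(1−p) = 6p + 2.
Setting these equal: −p + 4 = 6p + 2 ⇒ −7p = -2 ⇒ p = 2/7, and the value is (-1)·(2/7) + 4 = 26/7.
For the defender: with q = P(Hold), equating North's and South's payoffs gives −5q + 8 = 2q + 2 ⇒ q = 6/7.

26/7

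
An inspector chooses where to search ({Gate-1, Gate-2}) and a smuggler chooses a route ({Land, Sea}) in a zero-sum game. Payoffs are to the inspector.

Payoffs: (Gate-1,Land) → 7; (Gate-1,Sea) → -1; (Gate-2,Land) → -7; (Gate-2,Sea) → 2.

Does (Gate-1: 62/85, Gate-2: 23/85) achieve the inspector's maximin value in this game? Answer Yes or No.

Against Land this mix gives (62/85)·7 + (23/85)·(-7) = 273/85.
Against Sea this mix gives (62/85)·(-1) + (23/85)·2 = -16/85.
The smuggler will play Sea, holding the inspector to -16/85. Shifting weight toward the row that does better against Sea would raise this floor (the equalizing mix achieves 7/17 against both Sea and Land), so the proposed strategy is not optimal.

No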